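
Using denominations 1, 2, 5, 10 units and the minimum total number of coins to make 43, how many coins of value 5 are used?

43 = 4×10 + 1×2 + 1×1
Count of 5: 0

0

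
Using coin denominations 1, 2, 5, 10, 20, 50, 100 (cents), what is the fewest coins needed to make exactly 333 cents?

7

333 − 3×100→33 − 1×20→13 − 1×10→3 − 1×2→1 − 1×1→0
Total coins = 3 + 1 + 1 + 1 + 1 = 7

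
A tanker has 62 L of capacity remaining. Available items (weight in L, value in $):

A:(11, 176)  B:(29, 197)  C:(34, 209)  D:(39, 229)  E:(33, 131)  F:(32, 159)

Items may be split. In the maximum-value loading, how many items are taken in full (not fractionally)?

2

Ratios (sorted): A 16.00, B 6.79, C 6.15, D 5.87, F 4.97, E 3.97
take A (11 @ 176); take B (29 @ 197); take 22/34 of C → 135.24. Capacity used 62/62.
2 item(s) taken whole; one partial (take 22/34 of C).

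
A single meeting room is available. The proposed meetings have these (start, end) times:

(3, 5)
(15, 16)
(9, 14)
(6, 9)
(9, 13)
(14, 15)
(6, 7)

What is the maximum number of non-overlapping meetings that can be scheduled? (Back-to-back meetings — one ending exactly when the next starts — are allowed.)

Sort by end time and greedily take each interval whose start is ≥ the last chosen end.
By end time: (3,5), (6,7), (6,9), (9,13), (9,14), (14,15), (15,16).
Pick (3,5); next start ≥ 5 → (6,7); next start ≥ 7 → (9,13); next start ≥ 13 → (14,15); next start ≥ 15 → (15,16).
Selected 5 meetings.

5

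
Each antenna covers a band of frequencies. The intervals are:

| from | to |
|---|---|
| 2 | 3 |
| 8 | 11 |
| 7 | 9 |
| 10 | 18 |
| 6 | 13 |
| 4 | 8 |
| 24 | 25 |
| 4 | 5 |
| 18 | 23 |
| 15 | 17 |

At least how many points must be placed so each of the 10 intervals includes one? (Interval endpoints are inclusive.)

6

By right end: [2,3]  [4,5]  [4,8]  [7,9]  [8,11]  [6,13]  [15,17]  [10,18]  [18,23]  [24,25]
[2,3] uncovered → point at 3; [4,5] uncovered → point at 5; [7,9] uncovered → point at 9; [15,17] uncovered → point at 17; [18,23] uncovered → point at 23; [24,25] uncovered → point at 25.
Points: 3, 5, 9, 17, 23, 25 (6 total).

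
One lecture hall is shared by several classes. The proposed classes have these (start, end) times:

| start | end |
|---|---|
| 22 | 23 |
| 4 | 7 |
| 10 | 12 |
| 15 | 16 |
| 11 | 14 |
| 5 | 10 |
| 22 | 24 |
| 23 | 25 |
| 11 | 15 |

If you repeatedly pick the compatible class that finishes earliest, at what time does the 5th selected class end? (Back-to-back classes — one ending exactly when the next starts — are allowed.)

Sort by end time and greedily take each interval whose start is ≥ the last chosen end.
Sorted by end: (4,7)  (5,10)  (10,12)  (11,14)  (11,15)  (15,16)  (22,23)  (22,24)  (23,25)
take (4,7); take (10,12); take (15,16); take (22,23); take (23,25).
Selected: (4,7) (10,12) (15,16) (22,23) (23,25)

25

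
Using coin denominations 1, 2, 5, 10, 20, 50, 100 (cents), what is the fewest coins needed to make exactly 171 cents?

4

Greedy: take as many of the largest coin as possible, then repeat with the remainder.
171 = 1×100 + 1×50 + 1×20 + 1×1
Total coins = 1 + 1 + 1 + 1 = 4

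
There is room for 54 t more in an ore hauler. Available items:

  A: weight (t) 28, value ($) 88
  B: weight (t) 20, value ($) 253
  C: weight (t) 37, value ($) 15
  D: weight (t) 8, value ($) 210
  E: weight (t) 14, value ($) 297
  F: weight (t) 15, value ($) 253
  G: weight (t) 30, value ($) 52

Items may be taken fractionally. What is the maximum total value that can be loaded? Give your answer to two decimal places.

975.05

Greedy by value/weight ratio, highest first.
Ratios (sorted): D 26.25, E 21.21, F 16.87, B 12.65, A 3.14, G 1.73, C 0.41
take D (8 @ 210); take E (14 @ 297); take F (15 @ 253); take 17/20 of B → 215.05. Capacity used 54/54.
Total value = 975.05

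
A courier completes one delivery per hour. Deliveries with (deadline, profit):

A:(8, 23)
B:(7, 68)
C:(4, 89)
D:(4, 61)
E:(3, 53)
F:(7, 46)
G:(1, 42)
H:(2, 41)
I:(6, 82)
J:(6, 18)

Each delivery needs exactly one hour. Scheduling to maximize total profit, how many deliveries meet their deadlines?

8

Sort by profit descending; place each in the latest free slot ≤ its deadline.
By profit: C(d4,89), I(d6,82), B(d7,68), D(d4,61), E(d3,53), F(d7,46), G(d1,42), H(d2,41), A(d8,23), J(d6,18)
C→slot 4; I→slot 6; B→slot 7; D→slot 3; E→slot 2; F→slot 5; G→slot 1; H skipped; A→slot 8; J skipped.
8 of 10 scheduled.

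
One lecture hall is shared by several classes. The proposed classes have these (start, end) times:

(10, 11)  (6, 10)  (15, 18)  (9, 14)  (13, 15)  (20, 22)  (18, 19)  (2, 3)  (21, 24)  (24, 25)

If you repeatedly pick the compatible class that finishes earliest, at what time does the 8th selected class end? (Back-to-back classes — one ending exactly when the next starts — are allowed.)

Greedy by earliest finish: after sorting by end time, pick each interval compatible with the last pick.
By end time: (2,3), (6,10), (10,11), (9,14), (13,15), (15,18), (18,19), (20,22), (21,24), (24,25).
Pick (2,3); next start ≥ 3 → (6,10); next start ≥ 10 → (10,11); next start ≥ 11 → (13,15); next start ≥ 15 → (15,18); next start ≥ 18 → (18,19); next start ≥ 19 → (20,22); next start ≥ 22 → (24,25).
Selected: (2,3) (6,10) (10,11) (13,15) (15,18) (18,19) (20,22) (24,25)

25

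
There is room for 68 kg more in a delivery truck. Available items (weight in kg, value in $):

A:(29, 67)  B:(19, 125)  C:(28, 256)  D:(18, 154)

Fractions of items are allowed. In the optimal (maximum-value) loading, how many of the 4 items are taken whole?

Greedy by value/weight ratio, highest first.
Ratios (sorted): C 9.14, D 8.56, B 6.58, A 2.31
take C (28 @ 256); take D (18 @ 154); take B (19 @ 125); take 3/29 of A → 6.93. Capacity used 68/68.
3 item(s) taken whole; one partial (take 3/29 of A).

3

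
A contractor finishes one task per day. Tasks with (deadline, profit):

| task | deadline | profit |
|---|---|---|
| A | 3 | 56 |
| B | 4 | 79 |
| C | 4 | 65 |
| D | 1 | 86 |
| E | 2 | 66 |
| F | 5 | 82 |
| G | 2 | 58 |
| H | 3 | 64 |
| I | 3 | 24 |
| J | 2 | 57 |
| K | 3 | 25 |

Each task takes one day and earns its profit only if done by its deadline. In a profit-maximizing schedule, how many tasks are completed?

By profit: D(d1,86), F(d5,82), B(d4,79), E(d2,66), C(d4,65), H(d3,64), G(d2,58), J(d2,57), A(d3,56), K(d3,25), I(d3,24)
D→slot 1; F→slot 5; B→slot 4; E→slot 2; C→slot 3; H skipped; G skipped; J skipped; A skipped; K skipped; I skipped.
5 of 11 scheduled.

5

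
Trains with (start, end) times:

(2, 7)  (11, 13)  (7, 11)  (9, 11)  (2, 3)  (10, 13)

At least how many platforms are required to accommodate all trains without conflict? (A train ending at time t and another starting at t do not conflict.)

Events (time:±→running): 2:+→1 2:+→2 3:-→1 7:-→0 7:+→1 9:+→2 10:+→3 … peak 3.

3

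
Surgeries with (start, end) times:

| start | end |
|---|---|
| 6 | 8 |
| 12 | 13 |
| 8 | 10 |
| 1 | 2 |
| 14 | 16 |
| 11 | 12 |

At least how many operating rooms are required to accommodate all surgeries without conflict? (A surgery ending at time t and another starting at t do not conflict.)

1

Events (time:±→running): 1:+→1 … peak 1.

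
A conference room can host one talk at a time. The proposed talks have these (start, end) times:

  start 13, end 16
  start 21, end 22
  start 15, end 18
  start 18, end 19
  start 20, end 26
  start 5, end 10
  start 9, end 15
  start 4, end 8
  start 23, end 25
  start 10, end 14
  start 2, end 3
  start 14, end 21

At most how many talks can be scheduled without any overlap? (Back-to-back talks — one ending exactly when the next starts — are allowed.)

7

By end time: (2,3), (4,8), (5,10), (10,14), (9,15), (13,16), (15,18), (18,19), (14,21), (21,22), (23,25), (20,26).
Pick (2,3); next start ≥ 3 → (4,8); next start ≥ 8 → (10,14); next start ≥ 14 → (15,18); next start ≥ 18 → (18,19); next start ≥ 19 → (21,22); next start ≥ 22 → (23,25).
Selected 7 talks.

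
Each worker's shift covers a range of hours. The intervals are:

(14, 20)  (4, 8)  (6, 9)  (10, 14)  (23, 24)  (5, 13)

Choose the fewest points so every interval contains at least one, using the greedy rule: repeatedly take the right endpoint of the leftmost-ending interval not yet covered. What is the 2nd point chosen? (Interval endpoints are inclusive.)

By right end: [4,8]  [6,9]  [5,13]  [10,14]  [14,20]  [23,24]
[4,8] uncovered → point at 8; [10,14] uncovered → point at 14; [23,24] uncovered → point at 24.
Points: 8, 14, 24 (3 total).

14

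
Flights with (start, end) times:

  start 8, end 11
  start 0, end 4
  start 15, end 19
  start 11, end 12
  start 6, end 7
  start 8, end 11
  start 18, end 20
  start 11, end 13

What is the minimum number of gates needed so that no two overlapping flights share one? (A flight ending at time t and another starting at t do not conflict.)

Events (time:±→running): 0:+→1 4:-→0 6:+→1 7:-→0 8:+→1 8:+→2 … peak 2.

2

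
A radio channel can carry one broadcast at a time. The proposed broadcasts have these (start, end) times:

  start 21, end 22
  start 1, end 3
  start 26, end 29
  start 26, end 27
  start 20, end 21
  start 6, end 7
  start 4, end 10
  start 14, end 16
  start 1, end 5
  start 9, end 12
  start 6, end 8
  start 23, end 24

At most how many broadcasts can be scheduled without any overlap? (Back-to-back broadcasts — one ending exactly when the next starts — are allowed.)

Greedy by earliest finish: after sorting by end time, pick each interval compatible with the last pick.
By end time: (1,3), (1,5), (6,7), (6,8), (4,10), (9,12), (14,16), (20,21), (21,22), (23,24), (26,27), (26,29).
Pick (1,3); next start ≥ 3 → (6,7); next start ≥ 7 → (9,12); next start ≥ 12 → (14,16); next start ≥ 16 → (20,21); next start ≥ 21 → (21,22); next start ≥ 22 → (23,24); next start ≥ 24 → (26,27).
Selected 8 broadcasts.

8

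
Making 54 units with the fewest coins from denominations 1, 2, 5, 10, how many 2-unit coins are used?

Greedy: take as many of the largest coin as possible, then repeat with the remainder.
54 = 5×10 + 2×2
Count of 2: 2

2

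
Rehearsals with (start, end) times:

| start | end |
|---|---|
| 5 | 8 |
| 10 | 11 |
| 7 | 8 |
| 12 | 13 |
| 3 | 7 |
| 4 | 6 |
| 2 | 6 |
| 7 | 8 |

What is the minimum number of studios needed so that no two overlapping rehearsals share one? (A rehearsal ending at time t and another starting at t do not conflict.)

Events (time:±→running): 2:+→1 3:+→2 4:+→3 5:+→4 … peak 4.

4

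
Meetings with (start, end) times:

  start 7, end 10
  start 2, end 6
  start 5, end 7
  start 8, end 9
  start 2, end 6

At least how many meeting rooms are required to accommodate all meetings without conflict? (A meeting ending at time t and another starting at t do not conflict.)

3

Events (time:±→running): 2:+→1 2:+→2 5:+→3 … peak 3.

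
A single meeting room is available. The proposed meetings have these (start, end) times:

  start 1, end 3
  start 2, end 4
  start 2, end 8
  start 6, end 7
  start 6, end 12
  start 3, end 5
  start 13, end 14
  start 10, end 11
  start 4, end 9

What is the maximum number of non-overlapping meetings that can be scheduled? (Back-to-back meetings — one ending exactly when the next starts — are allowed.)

5

Sorted by end: (1,3)  (2,4)  (3,5)  (6,7)  (2,8)  (4,9)  (10,11)  (6,12)  (13,14)
take (1,3); take (3,5); take (6,7); skip (4,9); take (10,11); skip (6,12); take (13,14).
Selected 5 meetings.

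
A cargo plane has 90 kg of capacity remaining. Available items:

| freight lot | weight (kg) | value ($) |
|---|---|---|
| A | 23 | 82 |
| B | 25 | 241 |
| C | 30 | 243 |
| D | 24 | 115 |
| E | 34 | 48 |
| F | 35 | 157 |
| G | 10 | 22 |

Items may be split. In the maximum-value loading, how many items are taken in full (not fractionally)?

3

Sort by value per unit weight and fill in that order.
Ratios (sorted): B 9.64, C 8.10, D 4.79, F 4.49, A 3.57, G 2.20, E 1.41
take B (25 @ 241); take C (30 @ 243); take D (24 @ 115); take 11/35 of F → 49.34. Capacity used 90/90.
3 item(s) taken whole; one partial (take 11/35 of F).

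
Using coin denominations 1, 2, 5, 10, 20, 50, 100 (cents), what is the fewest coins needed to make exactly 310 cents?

Greedy: take as many of the largest coin as possible, then repeat with the remainder.
310 = 3×100 + 1×10
Total coins = 3 + 1 = 4

4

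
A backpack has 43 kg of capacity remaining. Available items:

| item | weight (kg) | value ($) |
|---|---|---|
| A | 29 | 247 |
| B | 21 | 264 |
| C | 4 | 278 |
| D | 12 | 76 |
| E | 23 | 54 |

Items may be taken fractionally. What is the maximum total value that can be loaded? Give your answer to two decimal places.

695.31

Order: C (278/4=69.50) > B (264/21=12.57) > A (247/29=8.52) > D (76/12=6.33) > E (54/23=2.35)
Fill: take C (4 @ 278) → take B (21 @ 264) → take 18/29 of A → 153.31; 43/43 used.
Total value = 695.31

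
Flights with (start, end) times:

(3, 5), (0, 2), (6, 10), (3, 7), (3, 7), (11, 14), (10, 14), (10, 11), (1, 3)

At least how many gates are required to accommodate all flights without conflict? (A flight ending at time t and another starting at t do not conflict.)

Count concurrent intervals with a sweep; the peak is the room count.
starts: [0, 1, 3, 3, 3, 6, 10, 10, 11]
ends:   [2, 3, 5, 7, 7, 10, 11, 14, 14]
s0→1 s1→2 e2→1 e3→0 s3→1 s3→2 s3→3  — peak 3.

3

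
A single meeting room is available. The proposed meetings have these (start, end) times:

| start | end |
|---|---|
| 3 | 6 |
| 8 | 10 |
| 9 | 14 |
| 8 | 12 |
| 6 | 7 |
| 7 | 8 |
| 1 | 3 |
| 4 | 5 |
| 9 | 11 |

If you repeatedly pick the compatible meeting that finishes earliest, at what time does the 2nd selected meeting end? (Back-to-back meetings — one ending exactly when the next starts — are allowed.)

Greedy by earliest finish: after sorting by end time, pick each interval compatible with the last pick.
Sorted by end: (1,3)  (4,5)  (3,6)  (6,7)  (7,8)  (8,10)  (9,11)  (8,12)  (9,14)
take (1,3); take (4,5); skip (3,6); take (6,7); take (7,8); take (8,10).
Selected: (1,3) (4,5) (6,7) (7,8) (8,10)

5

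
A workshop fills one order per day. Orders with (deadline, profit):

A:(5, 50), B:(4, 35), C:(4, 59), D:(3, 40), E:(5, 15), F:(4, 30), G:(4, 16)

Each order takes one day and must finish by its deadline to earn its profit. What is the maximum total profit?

Profit order: C=59 A=50 D=40 B=35 F=30 G=16 E=15
Assign: C→slot 4, A→slot 5, D→slot 3, B→slot 2, F→slot 1, G skipped, E skipped.
Slots: [1:F] [2:B] [3:D] [4:C] [5:A]
Profit = 30 + 35 + 40 + 59 + 50 = 214

214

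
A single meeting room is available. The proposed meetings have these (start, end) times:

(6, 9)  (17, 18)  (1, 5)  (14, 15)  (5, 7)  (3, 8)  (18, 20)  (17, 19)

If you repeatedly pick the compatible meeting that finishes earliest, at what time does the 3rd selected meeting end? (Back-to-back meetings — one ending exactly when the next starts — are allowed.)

Sorted by end: (1,5)  (5,7)  (3,8)  (6,9)  (14,15)  (17,18)  (17,19)  (18,20)
take (1,5); take (5,7); skip (6,9); take (14,15); take (17,18); take (18,20).
Selected: (1,5) (5,7) (14,15) (17,18) (18,20)

15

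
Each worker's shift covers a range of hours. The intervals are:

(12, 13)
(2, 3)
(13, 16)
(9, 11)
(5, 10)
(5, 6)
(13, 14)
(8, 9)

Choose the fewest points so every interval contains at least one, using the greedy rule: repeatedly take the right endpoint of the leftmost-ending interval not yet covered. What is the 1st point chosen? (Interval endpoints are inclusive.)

By right end: [2,3]  [5,6]  [8,9]  [5,10]  [9,11]  [12,13]  [13,14]  [13,16]
[2,3] uncovered → point at 3; [5,6] uncovered → point at 6; [8,9] uncovered → point at 9; [12,13] uncovered → point at 13.
Points: 3, 6, 9, 13 (4 total).

3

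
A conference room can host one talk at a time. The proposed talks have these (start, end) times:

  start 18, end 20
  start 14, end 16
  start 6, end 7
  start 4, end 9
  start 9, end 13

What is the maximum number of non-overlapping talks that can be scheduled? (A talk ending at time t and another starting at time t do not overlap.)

Sort by end time and greedily take each interval whose start is ≥ the last chosen end.
Sorted by end: (6,7)  (4,9)  (9,13)  (14,16)  (18,20)
take (6,7); take (9,13); take (14,16); take (18,20).
Selected 4 talks.

4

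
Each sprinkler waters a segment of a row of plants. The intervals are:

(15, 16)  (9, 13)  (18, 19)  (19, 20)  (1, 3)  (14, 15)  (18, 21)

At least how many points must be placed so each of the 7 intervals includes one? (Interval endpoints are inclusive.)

4

Process intervals by earliest right end; each time one isn't hit yet, stab at its right endpoint.
By right end: [1,3]  [9,13]  [14,15]  [15,16]  [18,19]  [19,20]  [18,21]
[1,3] uncovered → point at 3; [9,13] uncovered → point at 13; [14,15] uncovered → point at 15; [18,19] uncovered → point at 19.
Points: 3, 13, 15, 19 (4 total).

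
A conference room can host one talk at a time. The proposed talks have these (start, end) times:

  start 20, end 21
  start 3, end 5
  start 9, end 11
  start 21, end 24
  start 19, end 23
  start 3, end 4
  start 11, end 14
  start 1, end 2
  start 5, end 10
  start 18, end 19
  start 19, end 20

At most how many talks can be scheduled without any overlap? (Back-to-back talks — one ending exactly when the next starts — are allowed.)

Sort by end time and greedily take each interval whose start is ≥ the last chosen end.
By end time: (1,2), (3,4), (3,5), (5,10), (9,11), (11,14), (18,19), (19,20), (20,21), (19,23), (21,24).
Pick (1,2); next start ≥ 2 → (3,4); next start ≥ 4 → (5,10); next start ≥ 10 → (11,14); next start ≥ 14 → (18,19); next start ≥ 19 → (19,20); next start ≥ 20 → (20,21); next start ≥ 21 → (21,24).
Selected 8 talks.

8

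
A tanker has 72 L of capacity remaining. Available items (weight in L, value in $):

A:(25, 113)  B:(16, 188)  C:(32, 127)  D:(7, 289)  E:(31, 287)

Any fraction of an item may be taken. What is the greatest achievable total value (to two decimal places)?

Sort by value per unit weight and fill in that order.
Order: D (289/7=41.29) > B (188/16=11.75) > E (287/31=9.26) > A (113/25=4.52) > C (127/32=3.97)
Fill: take D (7 @ 289) → take B (16 @ 188) → take E (31 @ 287) → take 18/25 of A → 81.36; 72/72 used.
Total value = 845.36

845.36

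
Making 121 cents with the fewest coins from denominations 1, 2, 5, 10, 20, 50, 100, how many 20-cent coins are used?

121 = 1×100 + 1×20 + 1×1
Count of 20: 1

1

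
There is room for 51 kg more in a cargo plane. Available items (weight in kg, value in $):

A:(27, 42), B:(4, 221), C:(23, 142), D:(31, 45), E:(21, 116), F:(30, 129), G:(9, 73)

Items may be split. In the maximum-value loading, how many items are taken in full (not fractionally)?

Order: B (221/4=55.25) > G (73/9=8.11) > C (142/23=6.17) > E (116/21=5.52) > F (129/30=4.30) > A (42/27=1.56) > D (45/31=1.45)
Fill: take B (4 @ 221) → take G (9 @ 73) → take C (23 @ 142) → take 15/21 of E → 82.86; 51/51 used.
3 item(s) taken whole; one partial (take 15/21 of E).

3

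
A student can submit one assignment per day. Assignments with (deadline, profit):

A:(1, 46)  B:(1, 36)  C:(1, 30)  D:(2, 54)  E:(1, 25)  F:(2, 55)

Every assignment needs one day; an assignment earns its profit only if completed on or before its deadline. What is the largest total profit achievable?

Take jobs in profit order; each goes to the latest open slot no later than its deadline.
By profit: F(d2,55), D(d2,54), A(d1,46), B(d1,36), C(d1,30), E(d1,25)
F→slot 2; D→slot 1; A skipped; B skipped; C skipped; E skipped.
Profit = 54 + 55 = 109

109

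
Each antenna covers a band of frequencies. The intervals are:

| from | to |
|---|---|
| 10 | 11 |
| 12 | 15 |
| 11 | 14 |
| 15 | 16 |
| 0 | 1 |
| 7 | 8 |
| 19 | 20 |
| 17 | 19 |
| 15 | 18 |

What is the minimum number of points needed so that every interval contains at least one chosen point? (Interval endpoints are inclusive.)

5

Sort by right endpoint; whenever an interval is uncovered, place a point at its right end.
By right end: [0,1]  [7,8]  [10,11]  [11,14]  [12,15]  [15,16]  [15,18]  [17,19]  [19,20]
[0,1] uncovered → point at 1; [7,8] uncovered → point at 8; [10,11] uncovered → point at 11; [12,15] uncovered → point at 15; [17,19] uncovered → point at 19.
Points: 1, 8, 11, 15, 19 (5 total).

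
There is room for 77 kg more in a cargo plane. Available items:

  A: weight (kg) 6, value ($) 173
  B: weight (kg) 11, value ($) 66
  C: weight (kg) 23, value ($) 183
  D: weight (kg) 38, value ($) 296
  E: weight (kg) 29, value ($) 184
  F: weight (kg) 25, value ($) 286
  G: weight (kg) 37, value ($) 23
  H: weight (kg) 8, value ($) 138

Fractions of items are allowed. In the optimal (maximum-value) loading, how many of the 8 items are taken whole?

Ratios (sorted): A 28.83, H 17.25, F 11.44, C 7.96, D 7.79, E 6.34, B 6.00, G 0.62
take A (6 @ 173); take H (8 @ 138); take F (25 @ 286); take C (23 @ 183); take 15/38 of D → 116.84. Capacity used 77/77.
4 item(s) taken whole; one partial (take 15/38 of D).

4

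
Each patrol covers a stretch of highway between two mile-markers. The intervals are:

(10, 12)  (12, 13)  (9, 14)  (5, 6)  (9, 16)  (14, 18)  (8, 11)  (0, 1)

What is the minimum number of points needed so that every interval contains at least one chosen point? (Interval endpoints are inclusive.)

Sorted: [0,1] [5,6] [8,11] [10,12] [12,13] [9,14] [9,16] [14,18]
{[0,1]} hit by 1; {[5,6]} hit by 6; {[8,11],[10,12]} hit by 11; {[12,13],[9,14],[9,16]} hit by 13; {[14,18]} hit by 18.
Points: 1, 6, 11, 13, 18 (5 total).

5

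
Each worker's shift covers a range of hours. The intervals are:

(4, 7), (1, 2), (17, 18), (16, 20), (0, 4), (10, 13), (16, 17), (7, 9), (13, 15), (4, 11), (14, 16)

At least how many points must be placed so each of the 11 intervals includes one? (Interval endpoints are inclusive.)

5

Sorted: [1,2] [0,4] [4,7] [7,9] [4,11] [10,13] [13,15] [14,16] [16,17] [17,18] [16,20]
{[1,2],[0,4]} hit by 2; {[4,7],[7,9],[4,11]} hit by 7; {[10,13],[13,15]} hit by 13; {[14,16],[16,17]} hit by 16; {[17,18],[16,20]} hit by 18.
Points: 2, 7, 13, 16, 18 (5 total).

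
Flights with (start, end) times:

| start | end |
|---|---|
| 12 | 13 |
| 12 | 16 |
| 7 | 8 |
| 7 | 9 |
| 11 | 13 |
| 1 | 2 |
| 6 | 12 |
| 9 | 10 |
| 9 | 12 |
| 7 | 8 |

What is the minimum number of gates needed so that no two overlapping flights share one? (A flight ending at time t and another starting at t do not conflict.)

4

The answer is the maximum number of intervals overlapping at any instant.
starts: [1, 6, 7, 7, 7, 9, 9, 11, 12, 12]
ends:   [2, 8, 8, 9, 10, 12, 12, 13, 13, 16]
s1→1 e2→0 s6→1 s7→2 s7→3 s7→4  — peak 4.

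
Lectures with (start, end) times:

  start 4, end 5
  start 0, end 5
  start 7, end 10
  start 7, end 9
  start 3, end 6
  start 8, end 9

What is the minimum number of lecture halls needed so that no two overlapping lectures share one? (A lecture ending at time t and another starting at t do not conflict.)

Count concurrent intervals with a sweep; the peak is the room count.
Events (time:±→running): 0:+→1 3:+→2 4:+→3 … peak 3.

3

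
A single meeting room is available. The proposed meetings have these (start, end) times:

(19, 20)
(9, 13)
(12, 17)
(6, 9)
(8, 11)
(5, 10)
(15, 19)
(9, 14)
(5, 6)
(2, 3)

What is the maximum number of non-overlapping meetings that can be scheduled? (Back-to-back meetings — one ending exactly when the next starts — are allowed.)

6

Order by finish time; keep every interval that doesn't clash with the previous kept one.
Sorted by end: (2,3)  (5,6)  (6,9)  (5,10)  (8,11)  (9,13)  (9,14)  (12,17)  (15,19)  (19,20)
take (2,3); take (5,6); take (6,9); skip (8,11); take (9,13); skip (9,14); take (15,19); take (19,20).
Selected 6 meetings.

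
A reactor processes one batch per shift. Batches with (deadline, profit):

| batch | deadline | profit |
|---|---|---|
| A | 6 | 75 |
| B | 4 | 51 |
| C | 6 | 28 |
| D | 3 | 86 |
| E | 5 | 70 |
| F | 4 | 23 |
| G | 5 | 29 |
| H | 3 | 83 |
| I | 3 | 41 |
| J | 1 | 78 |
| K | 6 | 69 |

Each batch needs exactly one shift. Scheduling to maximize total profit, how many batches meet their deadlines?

6

Take jobs in profit order; each goes to the latest open slot no later than its deadline.
By profit: D(d3,86), H(d3,83), J(d1,78), A(d6,75), E(d5,70), K(d6,69), B(d4,51), I(d3,41), G(d5,29), C(d6,28), F(d4,23)
D→slot 3; H→slot 2; J→slot 1; A→slot 6; E→slot 5; K→slot 4; B skipped; I skipped; G skipped; C skipped; F skipped.
6 of 11 scheduled.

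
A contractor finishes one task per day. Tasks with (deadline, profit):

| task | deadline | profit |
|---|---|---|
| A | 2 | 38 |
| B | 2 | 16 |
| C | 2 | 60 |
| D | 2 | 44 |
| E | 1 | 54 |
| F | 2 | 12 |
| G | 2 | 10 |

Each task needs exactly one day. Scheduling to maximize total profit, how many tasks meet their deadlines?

Take jobs in profit order; each goes to the latest open slot no later than its deadline.
By profit: C(d2,60), E(d1,54), D(d2,44), A(d2,38), B(d2,16), F(d2,12), G(d2,10)
C→slot 2; E→slot 1; D skipped; A skipped; B skipped; F skipped; G skipped.
2 of 7 scheduled.

2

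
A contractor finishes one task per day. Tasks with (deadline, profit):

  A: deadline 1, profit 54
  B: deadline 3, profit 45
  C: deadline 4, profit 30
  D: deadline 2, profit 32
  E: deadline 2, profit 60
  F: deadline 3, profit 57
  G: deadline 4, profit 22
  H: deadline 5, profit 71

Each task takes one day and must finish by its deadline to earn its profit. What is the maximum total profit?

By profit: H(d5,71), E(d2,60), F(d3,57), A(d1,54), B(d3,45), D(d2,32), C(d4,30), G(d4,22)
H→slot 5; E→slot 2; F→slot 3; A→slot 1; B skipped; D skipped; C→slot 4; G skipped.
Profit = 54 + 60 + 57 + 30 + 71 = 272

272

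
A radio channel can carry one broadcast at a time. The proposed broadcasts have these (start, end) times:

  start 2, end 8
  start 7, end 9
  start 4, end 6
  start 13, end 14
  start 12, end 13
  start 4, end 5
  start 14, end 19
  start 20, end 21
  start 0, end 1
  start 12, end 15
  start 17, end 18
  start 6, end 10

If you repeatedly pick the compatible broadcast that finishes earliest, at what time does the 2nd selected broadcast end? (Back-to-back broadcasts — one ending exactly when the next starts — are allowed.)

Greedy by earliest finish: after sorting by end time, pick each interval compatible with the last pick.
Sorted by end: (0,1)  (4,5)  (4,6)  (2,8)  (7,9)  (6,10)  (12,13)  (13,14)  (12,15)  (17,18)  (14,19)  (20,21)
take (0,1); take (4,5); skip (2,8); take (7,9); skip (6,10); take (12,13); take (13,14); take (17,18); take (20,21).
Selected: (0,1) (4,5) (7,9) (12,13) (13,14) (17,18) (20,21)

5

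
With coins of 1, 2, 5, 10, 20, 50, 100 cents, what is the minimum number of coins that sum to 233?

233 − 2×100→33 − 1×20→13 − 1×10→3 − 1×2→1 − 1×1→0
Total coins = 2 + 1 + 1 + 1 + 1 = 6

6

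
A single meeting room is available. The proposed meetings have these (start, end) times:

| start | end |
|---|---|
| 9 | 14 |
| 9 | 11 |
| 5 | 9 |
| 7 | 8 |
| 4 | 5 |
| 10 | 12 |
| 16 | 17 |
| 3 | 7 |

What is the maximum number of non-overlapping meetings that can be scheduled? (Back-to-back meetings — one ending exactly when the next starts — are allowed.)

By end time: (4,5), (3,7), (7,8), (5,9), (9,11), (10,12), (9,14), (16,17).
Pick (4,5); next start ≥ 5 → (7,8); next start ≥ 8 → (9,11); next start ≥ 11 → (16,17).
Selected 4 meetings.

4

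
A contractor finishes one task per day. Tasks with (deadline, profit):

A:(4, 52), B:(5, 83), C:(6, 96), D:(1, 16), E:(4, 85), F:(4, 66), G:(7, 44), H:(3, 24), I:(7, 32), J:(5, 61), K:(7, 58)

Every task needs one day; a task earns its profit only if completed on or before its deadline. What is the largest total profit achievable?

501

Profit order: C=96 E=85 B=83 F=66 J=61 K=58 A=52 G=44 I=32 H=24 D=16
Assign: C→slot 6, E→slot 4, B→slot 5, F→slot 3, J→slot 2, K→slot 7, A→slot 1, G skipped, I skipped, H skipped, D skipped.
Slots: [1:A] [2:J] [3:F] [4:E] [5:B] [6:C] [7:K]
Profit = 52 + 61 + 66 + 85 + 83 + 96 + 58 = 501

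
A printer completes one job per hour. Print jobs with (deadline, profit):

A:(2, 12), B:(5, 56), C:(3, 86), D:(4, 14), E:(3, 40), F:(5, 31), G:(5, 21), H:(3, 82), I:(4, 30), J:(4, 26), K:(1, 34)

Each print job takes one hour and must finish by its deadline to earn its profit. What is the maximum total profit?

By profit: C(d3,86), H(d3,82), B(d5,56), E(d3,40), K(d1,34), F(d5,31), I(d4,30), J(d4,26), G(d5,21), D(d4,14), A(d2,12)
C→slot 3; H→slot 2; B→slot 5; E→slot 1; K skipped; F→slot 4; I skipped; J skipped; G skipped; D skipped; A skipped.
Profit = 40 + 82 + 86 + 31 + 56 = 295

295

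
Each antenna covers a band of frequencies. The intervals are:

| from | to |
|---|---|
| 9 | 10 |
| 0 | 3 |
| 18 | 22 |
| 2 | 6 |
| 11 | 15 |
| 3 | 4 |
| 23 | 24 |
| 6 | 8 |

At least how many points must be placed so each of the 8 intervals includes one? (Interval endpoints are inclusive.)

6

Process intervals by earliest right end; each time one isn't hit yet, stab at its right endpoint.
Sorted: [0,3] [3,4] [2,6] [6,8] [9,10] [11,15] [18,22] [23,24]
{[0,3],[3,4],[2,6]} hit by 3; {[6,8]} hit by 8; {[9,10]} hit by 10; {[11,15]} hit by 15; {[18,22]} hit by 22; {[23,24]} hit by 24.
Points: 3, 8, 10, 15, 22, 24 (6 total).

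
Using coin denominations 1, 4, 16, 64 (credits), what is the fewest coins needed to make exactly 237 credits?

9

Use the largest denomination that fits, subtract, and repeat.
237 − 3×64→45 − 2×16→13 − 3×4→1 − 1×1→0
Total coins = 3 + 2 + 3 + 1 = 9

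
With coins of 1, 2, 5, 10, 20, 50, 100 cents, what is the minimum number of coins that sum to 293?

293 − 2×100→93 − 1×50→43 − 2×20→3 − 1×2→1 − 1×1→0
Total coins = 2 + 1 + 2 + 1 + 1 = 7

7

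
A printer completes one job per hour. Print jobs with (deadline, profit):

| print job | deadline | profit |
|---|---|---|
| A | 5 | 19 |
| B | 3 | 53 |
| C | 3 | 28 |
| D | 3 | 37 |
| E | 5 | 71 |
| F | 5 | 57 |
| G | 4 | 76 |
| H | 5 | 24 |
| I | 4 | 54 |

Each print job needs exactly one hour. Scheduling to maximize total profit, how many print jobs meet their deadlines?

5

By profit: G(d4,76), E(d5,71), F(d5,57), I(d4,54), B(d3,53), D(d3,37), C(d3,28), H(d5,24), A(d5,19)
G→slot 4; E→slot 5; F→slot 3; I→slot 2; B→slot 1; D skipped; C skipped; H skipped; A skipped.
5 of 9 scheduled.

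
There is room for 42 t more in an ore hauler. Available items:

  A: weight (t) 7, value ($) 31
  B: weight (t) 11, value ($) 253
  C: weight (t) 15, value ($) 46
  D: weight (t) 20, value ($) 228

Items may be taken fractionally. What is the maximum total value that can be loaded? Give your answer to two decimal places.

524.27

Order: B (253/11=23.00) > D (228/20=11.40) > A (31/7=4.43) > C (46/15=3.07)
Fill: take B (11 @ 253) → take D (20 @ 228) → take A (7 @ 31) → take 4/15 of C → 12.27; 42/42 used.
Total value = 524.27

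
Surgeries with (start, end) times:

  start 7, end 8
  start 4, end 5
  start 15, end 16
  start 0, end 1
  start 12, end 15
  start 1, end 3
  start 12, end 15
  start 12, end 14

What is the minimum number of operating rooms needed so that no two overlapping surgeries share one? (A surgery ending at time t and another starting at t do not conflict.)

starts: [0, 1, 4, 7, 12, 12, 12, 15]
ends:   [1, 3, 5, 8, 14, 15, 15, 16]
s0→1 e1→0 s1→1 e3→0 s4→1 e5→0 s7→1 e8→0 s12→1 s12→2 s12→3  — peak 3.

3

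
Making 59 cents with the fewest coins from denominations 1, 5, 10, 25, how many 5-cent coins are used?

59 = 2×25 + 1×5 + 4×1
Count of 5: 1

1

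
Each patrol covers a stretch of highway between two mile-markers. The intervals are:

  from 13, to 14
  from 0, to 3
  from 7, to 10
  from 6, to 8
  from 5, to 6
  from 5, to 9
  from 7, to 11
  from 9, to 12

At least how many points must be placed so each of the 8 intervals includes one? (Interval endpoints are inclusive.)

4

Sort by right endpoint; whenever an interval is uncovered, place a point at its right end.
By right end: [0,3]  [5,6]  [6,8]  [5,9]  [7,10]  [7,11]  [9,12]  [13,14]
[0,3] uncovered → point at 3; [5,6] uncovered → point at 6; [7,10] uncovered → point at 10; [13,14] uncovered → point at 14.
Points: 3, 6, 10, 14 (4 total).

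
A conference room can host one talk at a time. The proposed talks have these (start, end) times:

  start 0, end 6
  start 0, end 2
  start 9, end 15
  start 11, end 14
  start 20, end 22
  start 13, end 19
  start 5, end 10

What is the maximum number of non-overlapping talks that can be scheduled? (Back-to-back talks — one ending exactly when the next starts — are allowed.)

Order by finish time; keep every interval that doesn't clash with the previous kept one.
Sorted by end: (0,2)  (0,6)  (5,10)  (11,14)  (9,15)  (13,19)  (20,22)
take (0,2); skip (0,6); take (5,10); take (11,14); skip (9,15); take (20,22).
Selected 4 talks.

4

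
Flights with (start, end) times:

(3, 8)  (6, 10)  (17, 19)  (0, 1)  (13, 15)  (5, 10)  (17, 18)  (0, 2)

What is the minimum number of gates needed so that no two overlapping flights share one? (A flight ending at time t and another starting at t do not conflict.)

Count concurrent intervals with a sweep; the peak is the room count.
starts: [0, 0, 3, 5, 6, 13, 17, 17]
ends:   [1, 2, 8, 10, 10, 15, 18, 19]
s0→1 s0→2 e1→1 e2→0 s3→1 s5→2 s6→3  — peak 3.

3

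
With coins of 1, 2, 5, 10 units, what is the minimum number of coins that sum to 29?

5

29 − 2×10→9 − 1×5→4 − 2×2→0
Total coins = 2 + 1 + 2 = 5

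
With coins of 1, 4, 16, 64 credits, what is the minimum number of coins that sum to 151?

7

151 = 2×64 + 1×16 + 1×4 + 3×1
Total coins = 2 + 1 + 1 + 3 = 7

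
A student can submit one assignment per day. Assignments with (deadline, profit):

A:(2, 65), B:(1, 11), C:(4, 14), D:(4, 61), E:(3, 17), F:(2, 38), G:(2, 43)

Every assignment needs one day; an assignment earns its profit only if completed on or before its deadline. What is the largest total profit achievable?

Take jobs in profit order; each goes to the latest open slot no later than its deadline.
Profit order: A=65 D=61 G=43 F=38 E=17 C=14 B=11
Assign: A→slot 2, D→slot 4, G→slot 1, F skipped, E→slot 3, C skipped, B skipped.
Slots: [1:G] [2:A] [3:E] [4:D]
Profit = 43 + 65 + 17 + 61 = 186

186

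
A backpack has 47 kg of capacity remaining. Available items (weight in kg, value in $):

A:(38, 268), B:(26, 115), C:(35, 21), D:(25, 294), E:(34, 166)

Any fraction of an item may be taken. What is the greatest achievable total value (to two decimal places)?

Order: D (294/25=11.76) > A (268/38=7.05) > E (166/34=4.88) > B (115/26=4.42) > C (21/35=0.60)
Fill: take D (25 @ 294) → take 22/38 of A → 155.16; 47/47 used.
Total value = 449.16

449.16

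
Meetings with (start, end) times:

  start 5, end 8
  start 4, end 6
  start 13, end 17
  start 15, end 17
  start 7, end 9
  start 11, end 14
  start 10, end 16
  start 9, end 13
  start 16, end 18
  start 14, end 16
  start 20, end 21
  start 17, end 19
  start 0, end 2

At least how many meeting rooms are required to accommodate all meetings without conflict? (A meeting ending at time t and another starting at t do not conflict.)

4

Events (time:±→running): 0:+→1 2:-→0 4:+→1 5:+→2 6:-→1 7:+→2 8:-→1 9:-→0 9:+→1 10:+→2 11:+→3 13:-→2 13:+→3 14:-→2 14:+→3 15:+→4 … peak 4.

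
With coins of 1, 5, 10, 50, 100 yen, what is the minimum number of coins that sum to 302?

5

302 − 3×100→2 − 2×1→0
Total coins = 3 + 2 = 5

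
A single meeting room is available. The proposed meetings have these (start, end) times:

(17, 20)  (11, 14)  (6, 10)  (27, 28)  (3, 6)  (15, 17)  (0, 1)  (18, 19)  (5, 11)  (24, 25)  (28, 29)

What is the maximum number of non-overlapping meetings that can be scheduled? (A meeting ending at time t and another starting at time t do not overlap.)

9

Order by finish time; keep every interval that doesn't clash with the previous kept one.
Sorted by end: (0,1)  (3,6)  (6,10)  (5,11)  (11,14)  (15,17)  (18,19)  (17,20)  (24,25)  (27,28)  (28,29)
take (0,1); take (3,6); take (6,10); skip (5,11); take (11,14); take (15,17); take (18,19); take (24,25); take (27,28); take (28,29).
Selected 9 meetings.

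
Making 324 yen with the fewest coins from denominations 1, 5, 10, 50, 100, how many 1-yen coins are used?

324 = 3×100 + 2×10 + 4×1
Count of 1: 4

4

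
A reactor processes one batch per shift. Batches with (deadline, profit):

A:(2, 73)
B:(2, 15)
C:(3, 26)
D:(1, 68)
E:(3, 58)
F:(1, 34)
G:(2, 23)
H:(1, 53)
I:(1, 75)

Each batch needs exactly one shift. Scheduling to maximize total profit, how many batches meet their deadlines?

3

Sort by profit descending; place each in the latest free slot ≤ its deadline.
By profit: I(d1,75), A(d2,73), D(d1,68), E(d3,58), H(d1,53), F(d1,34), C(d3,26), G(d2,23), B(d2,15)
I→slot 1; A→slot 2; D skipped; E→slot 3; H skipped; F skipped; C skipped; G skipped; B skipped.
3 of 9 scheduled.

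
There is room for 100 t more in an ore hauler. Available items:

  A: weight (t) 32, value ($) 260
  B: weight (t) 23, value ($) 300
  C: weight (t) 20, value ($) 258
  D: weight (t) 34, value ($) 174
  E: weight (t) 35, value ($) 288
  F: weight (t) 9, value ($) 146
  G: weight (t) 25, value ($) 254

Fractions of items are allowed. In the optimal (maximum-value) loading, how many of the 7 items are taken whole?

Ratios (sorted): F 16.22, B 13.04, C 12.90, G 10.16, E 8.23, A 8.12, D 5.12
take F (9 @ 146); take B (23 @ 300); take C (20 @ 258); take G (25 @ 254); take 23/35 of E → 189.26. Capacity used 100/100.
4 item(s) taken whole; one partial (take 23/35 of E).

4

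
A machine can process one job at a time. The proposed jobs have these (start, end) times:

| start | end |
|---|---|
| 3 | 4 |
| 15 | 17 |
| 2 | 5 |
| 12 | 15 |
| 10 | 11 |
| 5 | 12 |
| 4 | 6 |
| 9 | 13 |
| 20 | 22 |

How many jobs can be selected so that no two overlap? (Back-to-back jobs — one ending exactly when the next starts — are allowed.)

6

By end time: (3,4), (2,5), (4,6), (10,11), (5,12), (9,13), (12,15), (15,17), (20,22).
Pick (3,4); next start ≥ 4 → (4,6); next start ≥ 6 → (10,11); next start ≥ 11 → (12,15); next start ≥ 15 → (15,17); next start ≥ 17 → (20,22).
Selected 6 jobs.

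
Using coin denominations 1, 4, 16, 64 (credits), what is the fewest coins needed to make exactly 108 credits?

6

108 − 1×64→44 − 2×16→12 − 3×4→0
Total coins = 1 + 2 + 3 = 6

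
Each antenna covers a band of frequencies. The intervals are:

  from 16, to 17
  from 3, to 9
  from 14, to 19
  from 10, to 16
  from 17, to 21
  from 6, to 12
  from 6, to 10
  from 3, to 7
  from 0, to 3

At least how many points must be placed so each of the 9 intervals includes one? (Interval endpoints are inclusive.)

3

By right end: [0,3]  [3,7]  [3,9]  [6,10]  [6,12]  [10,16]  [16,17]  [14,19]  [17,21]
[0,3] uncovered → point at 3; [6,10] uncovered → point at 10; [16,17] uncovered → point at 17.
Points: 3, 10, 17 (3 total).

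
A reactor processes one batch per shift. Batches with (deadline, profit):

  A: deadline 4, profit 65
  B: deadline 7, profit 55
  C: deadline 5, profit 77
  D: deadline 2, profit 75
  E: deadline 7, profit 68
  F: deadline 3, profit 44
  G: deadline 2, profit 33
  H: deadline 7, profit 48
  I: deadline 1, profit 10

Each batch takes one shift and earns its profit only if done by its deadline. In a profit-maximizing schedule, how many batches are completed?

Sort by profit descending; place each in the latest free slot ≤ its deadline.
By profit: C(d5,77), D(d2,75), E(d7,68), A(d4,65), B(d7,55), H(d7,48), F(d3,44), G(d2,33), I(d1,10)
C→slot 5; D→slot 2; E→slot 7; A→slot 4; B→slot 6; H→slot 3; F→slot 1; G skipped; I skipped.
7 of 9 scheduled.

7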